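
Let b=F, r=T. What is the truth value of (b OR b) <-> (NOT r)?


Substitute b=F, r=T:
b OR b = F OR F = F
NOT r = F
(b OR b) <-> (NOT r) = F <-> F = T

T


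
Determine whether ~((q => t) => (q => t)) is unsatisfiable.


Truth table over {q, t}:
q | t | φ
---------
False | False | False
True | False | False
False | True | False
True | True | False
Every row is false.

Yes, it is a contradiction.


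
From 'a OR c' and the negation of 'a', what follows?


Disjunctive syllogism: from (P ∨ Q) and ¬P, infer Q.
One disjunct, 'a', is ruled out; the other must hold.

c


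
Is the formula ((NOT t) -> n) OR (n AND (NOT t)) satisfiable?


Search for a satisfying assignment over {n, t}.
Try n=T, t=F: the formula evaluates to T.
A satisfying assignment exists.

Satisfiable.


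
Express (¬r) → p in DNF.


Step 1: Rewrite (¬r) → p as ¬(¬r) ∨ p.
Step 2: Eliminate any double negations (¬¬X = X).

r ∨ p


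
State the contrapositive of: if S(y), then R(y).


The contrapositive of (P → Q) is (¬Q → ¬P); it is logically equivalent to the original.
Here P = 'S(y)' and Q = 'R(y)'.

If not (R(y)), then not (S(y)).


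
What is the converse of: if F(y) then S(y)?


The converse of (P → Q) is (Q → P). It is not in general equivalent to the original.
Here P = 'F(y)' and Q = 'S(y)'.

If S(y), then F(y).


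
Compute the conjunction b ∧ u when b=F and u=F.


Conjunction is true only when both operands are true.
Substitute: b=F, u=F.
F ∧ F evaluates to F.

F


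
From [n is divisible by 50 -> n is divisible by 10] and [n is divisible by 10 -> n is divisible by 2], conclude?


Hypothetical syllogism: from (P → Q) and (Q → R), infer (P → R).
Chain the two implications through the shared middle term 'n is divisible by 10'.

n is divisible by 50 -> n is divisible by 2


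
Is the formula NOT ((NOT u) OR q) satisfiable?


Search for a satisfying assignment over {q, u}.
Try q=F, u=T: the formula evaluates to T.
A satisfying assignment exists.

Satisfiable.


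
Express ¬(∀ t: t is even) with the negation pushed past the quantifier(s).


¬(∀ x: φ) = ∃ x: ¬φ, and ¬(∃ x: φ) = ∀ x: ¬φ.
Apply to the universal statement.

∃ t: ¬(t is even)


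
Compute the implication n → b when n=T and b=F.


Implication is false only when antecedent is true and consequent is false.
Substitute: n=T, b=F.
T → F evaluates to F.

F


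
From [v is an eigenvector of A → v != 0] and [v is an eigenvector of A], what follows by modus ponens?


Modus ponens: from (P → Q) and P, infer Q.
P = 'v is an eigenvector of A' is asserted, and P → Q holds, so Q follows.

v != 0.


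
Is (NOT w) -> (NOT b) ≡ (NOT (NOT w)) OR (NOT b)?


Compare truth tables:
b | w | φ | ψ
-------------
F | F | T | T
T | F | F | F
F | T | T | T
T | T | T | T
The columns φ and ψ agree on every row.

Yes, they are logically equivalent.


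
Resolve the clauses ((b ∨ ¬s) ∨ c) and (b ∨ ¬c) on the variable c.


The clauses contain complementary literals c and ¬c.
Resolution eliminates this pair and disjoins the remaining literals (merging duplicates).

(¬s ∨ b)


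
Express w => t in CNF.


Step 1: Rewrite w → t as ¬w ∨ t.

(~w) | t


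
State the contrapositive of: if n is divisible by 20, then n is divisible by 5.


The contrapositive of (P → Q) is (¬Q → ¬P); it is logically equivalent to the original.
Here P = 'n is divisible by 20' and Q = 'n is divisible by 5'.

If not (n is divisible by 5), then not (n is divisible by 20).


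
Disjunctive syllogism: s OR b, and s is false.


Disjunctive syllogism: from (P ∨ Q) and ¬P, infer Q.
One disjunct, 's', is ruled out; the other must hold.

b


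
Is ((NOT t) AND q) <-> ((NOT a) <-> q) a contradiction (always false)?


Truth table over {a, q, t}:
a | q | t | φ
-------------
F | F | F | T
T | F | F | F
F | T | F | T
T | T | F | F
F | F | T | T
T | F | T | F
F | T | T | F
T | T | T | T
Satisfying assignment at row 1: a=F, q=F, t=F gives T.

No, it is not a contradiction.


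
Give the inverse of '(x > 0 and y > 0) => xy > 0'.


The inverse of (P → Q) is (¬P → ¬Q). It is equivalent to the converse, not to the original.
Here P = '(x > 0 and y > 0)' and Q = 'xy > 0'.

If not ((x > 0 and y > 0)), then not (xy > 0).


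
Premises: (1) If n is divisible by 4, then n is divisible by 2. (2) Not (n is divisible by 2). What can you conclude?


Modus tollens: from (P → Q) and ¬Q, infer ¬P.
Q = 'n is divisible by 2' is denied; since P → Q, P must also fail.

Not (n is divisible by 4).


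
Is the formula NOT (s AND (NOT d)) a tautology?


Build the truth table over {d, s}:
d | s | φ
---------
F | F | T
T | F | T
F | T | F
T | T | T
Counterexample at row 3: with d=F, s=T, the formula is F.

No, it is not a tautology.


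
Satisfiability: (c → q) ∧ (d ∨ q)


Search for a satisfying assignment over {c, d, q}.
Try c=F, d=T, q=F: the formula evaluates to T.
A satisfying assignment exists.

Satisfiable.


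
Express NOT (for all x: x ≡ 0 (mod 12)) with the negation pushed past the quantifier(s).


¬(for all x: φ) = there exists x: ¬φ, and ¬(there exists x: φ) = for all x: ¬φ.
Apply to the universal statement.

there exists x: NOT(x ≡ 0 (mod 12))


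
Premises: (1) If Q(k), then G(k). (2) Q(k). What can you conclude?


Modus ponens: from (P → Q) and P, infer Q.
P = 'Q(k)' is asserted, and P → Q holds, so Q follows.

G(k).


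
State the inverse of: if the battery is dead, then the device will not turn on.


The inverse of (P → Q) is (¬P → ¬Q). It is equivalent to the converse, not to the original.
Here P = 'the battery is dead' and Q = 'the device will not turn on'.

If not (the battery is dead), then not (the device will not turn on).


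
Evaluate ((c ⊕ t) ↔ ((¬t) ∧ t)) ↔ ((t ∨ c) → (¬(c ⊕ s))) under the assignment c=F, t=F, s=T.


Substitute c=F, t=F, s=T:
c ⊕ t = F ⊕ F = F
¬t = T
(¬t) ∧ t = T ∧ F = F
(c ⊕ t) ↔ ((¬t) ∧ t) = F ↔ F = T
t ∨ c = F ∨ F = F
c ⊕ s = F ⊕ T = T
¬(c ⊕ s) = F
(t ∨ c) → (¬(c ⊕ s)) = F → F = T
((c ⊕ t) ↔ ((¬t) ∧ t)) ↔ ((t ∨ c) → (¬(c ⊕ s))) = T ↔ T = T

T


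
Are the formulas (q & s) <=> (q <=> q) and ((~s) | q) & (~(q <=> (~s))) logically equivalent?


Compare truth tables:
q | s | φ | ψ
-------------
False | False | False | True
True | False | False | False
False | True | False | False
True | True | True | True
They differ at row 1 (q=False, s=False): φ=False but ψ=True.

No, they are not logically equivalent.


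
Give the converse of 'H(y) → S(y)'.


The converse of (P → Q) is (Q → P). It is not in general equivalent to the original.
Here P = 'H(y)' and Q = 'S(y)'.

If S(y), then H(y).


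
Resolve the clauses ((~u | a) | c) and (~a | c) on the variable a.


The clauses contain complementary literals a and ~a.
Resolution eliminates this pair and disjoins the remaining literals (merging duplicates).

(~u | c)


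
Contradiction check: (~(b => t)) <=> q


Truth table over {b, q, t}:
b | q | t | φ
-------------
False | False | False | True
True | False | False | False
False | True | False | False
True | True | False | True
False | False | True | True
True | False | True | True
False | True | True | False
True | True | True | False
Satisfying assignment at row 1: b=False, q=False, t=False gives True.

No, it is not a contradiction.


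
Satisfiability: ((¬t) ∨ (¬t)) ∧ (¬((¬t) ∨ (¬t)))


Check all 2 assignments over {t}:
t | φ
-----
F | F
T | F
No assignment makes the formula true.

Unsatisfiable.


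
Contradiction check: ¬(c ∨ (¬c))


Truth table over {c}:
c | φ
-----
F | F
T | F
Every row is false.

Yes, it is a contradiction.


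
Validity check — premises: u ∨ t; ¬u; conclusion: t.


This matches the form of disjunctive syllogism: the conclusion follows in every model of the premises.

Valid.


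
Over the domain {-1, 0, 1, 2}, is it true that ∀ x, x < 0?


Evaluate the predicate on each element: -1:T, 0:F, 1:F, 2:F.
Counterexample x = 0 fails the predicate.

F


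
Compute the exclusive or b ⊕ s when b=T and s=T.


Exclusive or is true when exactly one operand is true.
Substitute: b=T, s=T.
T ⊕ T evaluates to F.

F


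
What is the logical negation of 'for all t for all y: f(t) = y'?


Negation flips each quantifier (∀↔∃) and negates the inner predicate.
¬(for all t for all y: φ) = there exists t there exists y: ¬φ.

there exists t there exists y: NOT(f(t) = y)


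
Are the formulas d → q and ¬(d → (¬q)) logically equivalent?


Compare truth tables:
d | q | φ | ψ
-------------
F | F | T | F
T | F | F | F
F | T | T | F
T | T | T | T
They differ at row 1 (d=F, q=F): φ=T but ψ=F.

No, they are not logically equivalent.


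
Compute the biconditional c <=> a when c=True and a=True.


Biconditional is true when both operands have the same truth value.
Substitute: c=True, a=True.
True <=> True evaluates to True.

True


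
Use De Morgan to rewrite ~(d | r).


De Morgan: the negation of a disjunction is the conjunction of the negations.
Distribute ~ across |, flipping it to &, and negate each literal.

(~d) & (~r)


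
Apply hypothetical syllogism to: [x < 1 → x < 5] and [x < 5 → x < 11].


Hypothetical syllogism: from (P → Q) and (Q → R), infer (P → R).
Chain the two implications through the shared middle term 'x < 5'.

x < 1 → x < 11


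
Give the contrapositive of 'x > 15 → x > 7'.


The contrapositive of (P → Q) is (¬Q → ¬P); it is logically equivalent to the original.
Here P = 'x > 15' and Q = 'x > 7'.

If not (x > 7), then not (x > 15).


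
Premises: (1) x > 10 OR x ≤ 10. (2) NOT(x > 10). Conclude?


Disjunctive syllogism: from (P ∨ Q) and ¬P, infer Q.
One disjunct, 'x > 10', is ruled out; the other must hold.

x ≤ 10


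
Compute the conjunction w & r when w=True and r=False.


Conjunction is true only when both operands are true.
Substitute: w=True, r=False.
True & False evaluates to False.

False


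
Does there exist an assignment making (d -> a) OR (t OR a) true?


Search for a satisfying assignment over {a, d, t}.
Try a=F, d=F, t=F: the formula evaluates to T.
A satisfying assignment exists.

Satisfiable.


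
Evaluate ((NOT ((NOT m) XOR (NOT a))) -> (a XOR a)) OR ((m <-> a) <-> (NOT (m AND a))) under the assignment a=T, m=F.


Substitute a=T, m=F:
… (earlier sub-steps elided)
NOT a = F
(NOT m) XOR (NOT a) = T XOR F = T
NOT ((NOT m) XOR (NOT a)) = F
a XOR a = T XOR T = F
(NOT ((NOT m) XOR (NOT a))) -> (a XOR a) = F -> F = T
m <-> a = F <-> T = F
m AND a = F AND T = F
NOT (m AND a) = T
(m <-> a) <-> (NOT (m AND a)) = F <-> T = F
((NOT ((NOT m) XOR (NOT a))) -> (a XOR a)) OR ((m <-> a) <-> (NOT (m AND a))) = T OR F = T

T


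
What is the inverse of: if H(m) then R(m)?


The inverse of (P → Q) is (¬P → ¬Q). It is equivalent to the converse, not to the original.
Here P = 'H(m)' and Q = 'R(m)'.

If not (H(m)), then not (R(m)).


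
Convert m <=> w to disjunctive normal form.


Step 1: m ↔ w is true exactly when both agree: (m ∧ w) ∨ (¬m ∧ ¬w).

(m & w) | ((~m) & (~w))


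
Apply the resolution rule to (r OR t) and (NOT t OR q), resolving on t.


The clauses contain complementary literals t and NOTt.
Resolution eliminates this pair and disjoins the remaining literals (merging duplicates).

(r OR q)


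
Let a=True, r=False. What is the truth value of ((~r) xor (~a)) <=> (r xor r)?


Substitute a=True, r=False:
~r = True
~a = False
(~r) xor (~a) = True xor False = True
r xor r = False xor False = False
((~r) xor (~a)) <=> (r xor r) = True <=> False = False

False


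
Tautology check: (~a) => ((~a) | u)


Build the truth table over {a, u}:
a | u | φ
---------
False | False | True
True | False | True
False | True | True
True | True | True
Every row evaluates to true.

Yes, it is a tautology.


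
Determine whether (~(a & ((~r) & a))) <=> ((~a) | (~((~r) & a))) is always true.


Build the truth table over {a, r}:
a | r | φ
---------
False | False | True
True | False | True
False | True | True
True | True | True
Every row evaluates to true.

Yes, it is a tautology.


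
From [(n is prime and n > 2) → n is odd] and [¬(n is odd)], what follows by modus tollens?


Modus tollens: from (P → Q) and ¬Q, infer ¬P.
Q = 'n is odd' is denied; since P → Q, P must also fail.

Not ((n is prime and n > 2)).


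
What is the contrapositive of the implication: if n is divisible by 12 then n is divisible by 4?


The contrapositive of (P → Q) is (¬Q → ¬P); it is logically equivalent to the original.
Here P = 'n is divisible by 12' and Q = 'n is divisible by 4'.

If not (n is divisible by 4), then not (n is divisible by 12).


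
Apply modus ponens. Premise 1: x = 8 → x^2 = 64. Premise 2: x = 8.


Modus ponens: from (P → Q) and P, infer Q.
P = 'x = 8' is asserted, and P → Q holds, so Q follows.

x^2 = 64.


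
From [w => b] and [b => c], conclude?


Hypothetical syllogism: from (P → Q) and (Q → R), infer (P → R).
Chain the two implications through the shared middle term 'b'.

w => c


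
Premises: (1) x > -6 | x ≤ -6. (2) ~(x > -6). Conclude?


Disjunctive syllogism: from (P ∨ Q) and ¬P, infer Q.
One disjunct, 'x > -6', is ruled out; the other must hold.

x ≤ -6


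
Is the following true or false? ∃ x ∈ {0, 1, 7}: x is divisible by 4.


Evaluate the predicate on each element: 0:T, 1:F, 7:F.
Witness x = 0 satisfies the predicate.

T


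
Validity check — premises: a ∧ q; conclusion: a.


This matches the form of conjunction elimination: the conclusion follows in every model of the premises.

Valid.


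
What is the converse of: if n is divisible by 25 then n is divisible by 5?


The converse of (P → Q) is (Q → P). It is not in general equivalent to the original.
Here P = 'n is divisible by 25' and Q = 'n is divisible by 5'.

If n is divisible by 5, then n is divisible by 25.


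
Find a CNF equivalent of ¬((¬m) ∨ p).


Step 1: Apply De Morgan: ¬((¬m) ∨ p) = ¬(¬m) ∧ ¬p.
Step 2: Eliminate any double negations (¬¬X = X).

m ∧ (¬p)


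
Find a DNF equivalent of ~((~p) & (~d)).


Step 1: Apply De Morgan: ¬((¬p) ∧ (¬d)) = ¬(¬p) ∨ ¬(¬d).
Step 2: Eliminate any double negations (¬¬X = X).

p | d


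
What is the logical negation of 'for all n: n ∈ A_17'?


¬(for all x: φ) = there exists x: ¬φ, and ¬(there exists x: φ) = for all x: ¬φ.
Apply to the universal statement.

there exists n: NOT(n ∈ A_17)


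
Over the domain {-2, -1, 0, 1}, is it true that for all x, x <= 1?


Evaluate the predicate on each element: -2:T, -1:T, 0:T, 1:T.
Every element satisfies the predicate.

T


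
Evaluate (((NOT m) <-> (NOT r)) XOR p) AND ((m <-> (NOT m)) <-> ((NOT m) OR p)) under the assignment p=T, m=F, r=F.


Substitute p=T, m=F, r=F:
NOT m = T
NOT r = T
(NOT m) <-> (NOT r) = T <-> T = T
((NOT m) <-> (NOT r)) XOR p = T XOR T = F
NOT m = T
m <-> (NOT m) = F <-> T = F
NOT m = T
(NOT m) OR p = T OR T = T
(m <-> (NOT m)) <-> ((NOT m) OR p) = F <-> T = F
(((NOT m) <-> (NOT r)) XOR p) AND ((m <-> (NOT m)) <-> ((NOT m) OR p)) = F AND F = F

F


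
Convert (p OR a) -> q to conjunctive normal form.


Step 1: Rewrite as ¬(p ∨ a) ∨ q = (¬p ∧ ¬a) ∨ q.
Step 2: Distribute ∨ over ∧.

((NOT p) OR q) AND ((NOT a) OR q)


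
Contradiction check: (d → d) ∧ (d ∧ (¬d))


Truth table over {d}:
d | φ
-----
F | F
T | F
Every row is false.

Yes, it is a contradiction.


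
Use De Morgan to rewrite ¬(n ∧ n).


De Morgan: the negation of a conjunction is the disjunction of the negations.
Distribute ¬ across ∧, flipping it to ∨, and negate each literal.

(¬n) ∨ (¬n)


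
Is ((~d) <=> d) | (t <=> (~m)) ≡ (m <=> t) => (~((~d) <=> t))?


Compare truth tables:
d | m | t | φ | ψ
-----------------
False | False | False | False | True
True | False | False | False | False
False | True | False | True | True
True | True | False | True | True
False | False | True | True | True
True | False | True | True | True
False | True | True | False | False
True | True | True | False | True
They differ at row 1 (d=False, m=False, t=False): φ=False but ψ=True.

No, they are not logically equivalent.


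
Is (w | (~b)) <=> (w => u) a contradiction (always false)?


Truth table over {b, u, w}:
b | u | w | φ
-------------
False | False | False | True
True | False | False | False
False | True | False | True
True | True | False | False
False | False | True | False
True | False | True | False
False | True | True | True
True | True | True | True
Satisfying assignment at row 1: b=False, u=False, w=False gives True.

No, it is not a contradiction.


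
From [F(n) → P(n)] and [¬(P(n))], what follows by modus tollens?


Modus tollens: from (P → Q) and ¬Q, infer ¬P.
Q = 'P(n)' is denied; since P → Q, P must also fail.

Not (F(n)).


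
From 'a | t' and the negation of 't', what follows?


Disjunctive syllogism: from (P ∨ Q) and ¬P, infer Q.
One disjunct, 't', is ruled out; the other must hold.

a


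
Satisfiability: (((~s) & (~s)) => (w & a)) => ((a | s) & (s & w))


Search for a satisfying assignment over {a, s, w}.
Try a=False, s=False, w=False: the formula evaluates to True.
A satisfying assignment exists.

Satisfiable.


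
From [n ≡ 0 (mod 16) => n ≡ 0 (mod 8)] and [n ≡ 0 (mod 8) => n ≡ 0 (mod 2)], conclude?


Hypothetical syllogism: from (P → Q) and (Q → R), infer (P → R).
Chain the two implications through the shared middle term 'n ≡ 0 (mod 8)'.

n ≡ 0 (mod 16) => n ≡ 0 (mod 2)


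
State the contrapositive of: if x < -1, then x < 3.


The contrapositive of (P → Q) is (¬Q → ¬P); it is logically equivalent to the original.
Here P = 'x < -1' and Q = 'x < 3'.

If not (x < 3), then not (x < -1).


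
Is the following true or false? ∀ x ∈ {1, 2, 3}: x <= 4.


Evaluate the predicate on each element: 1:T, 2:T, 3:T.
Every element satisfies the predicate.

T


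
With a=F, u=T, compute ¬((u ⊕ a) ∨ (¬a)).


Substitute a=F, u=T:
u ⊕ a = T ⊕ F = T
¬a = T
(u ⊕ a) ∨ (¬a) = T ∨ T = T
¬((u ⊕ a) ∨ (¬a)) = F

F


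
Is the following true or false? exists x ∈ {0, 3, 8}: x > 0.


Evaluate the predicate on each element: 0:False, 3:True, 8:True.
Witness x = 3 satisfies the predicate.

True


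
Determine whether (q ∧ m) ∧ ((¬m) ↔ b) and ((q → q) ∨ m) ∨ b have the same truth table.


Compare truth tables:
b | m | q | φ | ψ
-----------------
F | F | F | F | T
T | F | F | F | T
F | T | F | F | T
T | T | F | F | T
F | F | T | F | T
T | F | T | F | T
F | T | T | T | T
T | T | T | F | T
They differ at row 1 (b=F, m=F, q=F): φ=F but ψ=T.

No, they are not logically equivalent.


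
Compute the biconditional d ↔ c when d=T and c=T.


Biconditional is true when both operands have the same truth value.
Substitute: d=T, c=T.
T ↔ T evaluates to T.

T


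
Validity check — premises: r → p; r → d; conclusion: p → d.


This is (no valid rule). There exist truth assignments where the premises are all true but the conclusion is false.

Invalid.


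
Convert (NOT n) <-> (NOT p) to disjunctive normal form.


Step 1: (¬n) ↔ (¬p) is true exactly when both agree: ((¬n) ∧ (¬p)) ∨ (¬(¬n) ∧ ¬(¬p)).
Step 2: Eliminate any double negations (¬¬X = X).

((NOT n) AND (NOT p)) OR (n AND p)


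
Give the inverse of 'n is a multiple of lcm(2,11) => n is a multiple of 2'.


The inverse of (P → Q) is (¬P → ¬Q). It is equivalent to the converse, not to the original.
Here P = 'n is a multiple of lcm(2,11)' and Q = 'n is a multiple of 2'.

If not (n is a multiple of lcm(2,11)), then not (n is a multiple of 2).


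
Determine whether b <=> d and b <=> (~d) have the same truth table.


Compare truth tables:
b | d | φ | ψ
-------------
False | False | True | False
True | False | False | True
False | True | False | True
True | True | True | False
They differ at row 1 (b=False, d=False): φ=True but ψ=False.

No, they are not logically equivalent.


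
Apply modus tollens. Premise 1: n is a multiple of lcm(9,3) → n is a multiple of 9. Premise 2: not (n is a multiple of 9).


Modus tollens: from (P → Q) and ¬Q, infer ¬P.
Q = 'n is a multiple of 9' is denied; since P → Q, P must also fail.

Not (n is a multiple of lcm(9,3)).


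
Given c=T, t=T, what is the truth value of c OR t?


Disjunction is false only when both operands are false.
Substitute: c=T, t=T.
T OR T evaluates to T.

T


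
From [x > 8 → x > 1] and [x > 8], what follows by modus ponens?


Modus ponens: from (P → Q) and P, infer Q.
P = 'x > 8' is asserted, and P → Q holds, so Q follows.

x > 1.


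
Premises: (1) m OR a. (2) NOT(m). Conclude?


Disjunctive syllogism: from (P ∨ Q) and ¬P, infer Q.
One disjunct, 'm', is ruled out; the other must hold.

a


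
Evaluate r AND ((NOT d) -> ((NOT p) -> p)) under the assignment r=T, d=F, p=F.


Substitute r=T, d=F, p=F:
NOT d = T
NOT p = T
(NOT p) -> p = T -> F = F
(NOT d) -> ((NOT p) -> p) = T -> F = F
r AND ((NOT d) -> ((NOT p) -> p)) = T AND F = F

F


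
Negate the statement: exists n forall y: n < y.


Negation flips each quantifier (∀↔∃) and negates the inner predicate.
¬(exists n forall y: φ) = forall n exists y: ¬φ.

forall n exists y: ~(n < y)


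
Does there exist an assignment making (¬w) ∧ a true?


Search for a satisfying assignment over {a, w}.
Try a=T, w=F: the formula evaluates to T.
A satisfying assignment exists.

Satisfiable.


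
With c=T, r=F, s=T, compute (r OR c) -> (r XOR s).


Substitute c=T, r=F, s=T:
r OR c = F OR T = T
r XOR s = F XOR T = T
(r OR c) -> (r XOR s) = T -> T = T

T


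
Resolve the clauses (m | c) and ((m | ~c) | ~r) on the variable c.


The clauses contain complementary literals c and ~c.
Resolution eliminates this pair and disjoins the remaining literals (merging duplicates).

(m | ~r)


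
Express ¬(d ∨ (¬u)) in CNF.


Step 1: Apply De Morgan: ¬(d ∨ (¬u)) = ¬d ∧ ¬(¬u).
Step 2: Eliminate any double negations (¬¬X = X).

(¬d) ∧ u


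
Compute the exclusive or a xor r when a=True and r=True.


Exclusive or is true when exactly one operand is true.
Substitute: a=True, r=True.
True xor True evaluates to False.

False


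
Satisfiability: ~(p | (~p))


Check all 2 assignments over {p}:
p | φ
-----
False | False
True | False
No assignment makes the formula true.

Unsatisfiable.


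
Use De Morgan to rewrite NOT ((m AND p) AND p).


De Morgan: the negation of a conjunction is the disjunction of the negations.
Distribute NOT across AND, flipping it to OR, and negate each literal.

((NOT m) OR (NOT p)) OR (NOT p)


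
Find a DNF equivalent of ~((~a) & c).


Step 1: Apply De Morgan: ¬((¬a) ∧ c) = ¬(¬a) ∨ ¬c.
Step 2: Eliminate any double negations (¬¬X = X).

a | (~c)


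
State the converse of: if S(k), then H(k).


The converse of (P → Q) is (Q → P). It is not in general equivalent to the original.
Here P = 'S(k)' and Q = 'H(k)'.

If H(k), then S(k).


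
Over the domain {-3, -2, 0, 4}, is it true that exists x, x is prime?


Evaluate the predicate on each element: -3:False, -2:False, 0:False, 4:False.
No element satisfies the predicate.

False


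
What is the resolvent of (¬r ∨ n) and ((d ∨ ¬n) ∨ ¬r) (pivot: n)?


The clauses contain complementary literals n and ¬n.
Resolution eliminates this pair and disjoins the remaining literals (merging duplicates).

(¬r ∨ d)


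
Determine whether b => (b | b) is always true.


Build the truth table over {b}:
b | φ
-----
False | True
True | True
Every row evaluates to true.

Yes, it is a tautology.


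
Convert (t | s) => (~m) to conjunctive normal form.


Step 1: Rewrite as ¬(t ∨ s) ∨ (¬m) = (¬t ∧ ¬s) ∨ (¬m).
Step 2: Distribute ∨ over ∧.

((~t) | (~m)) & ((~s) | (~m))


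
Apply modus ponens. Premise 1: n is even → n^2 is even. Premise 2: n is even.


Modus ponens: from (P → Q) and P, infer Q.
P = 'n is even' is asserted, and P → Q holds, so Q follows.

n^2 is even.


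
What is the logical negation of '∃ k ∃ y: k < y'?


Negation flips each quantifier (∀↔∃) and negates the inner predicate.
¬(∃ k ∃ y: φ) = ∀ k ∀ y: ¬φ.

∀ k ∀ y: ¬(k < y)


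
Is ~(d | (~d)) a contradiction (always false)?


Truth table over {d}:
d | φ
-----
False | False
True | False
Every row is false.

Yes, it is a contradiction.


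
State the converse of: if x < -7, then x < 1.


The converse of (P → Q) is (Q → P). It is not in general equivalent to the original.
Here P = 'x < -7' and Q = 'x < 1'.

If x < 1, then x < -7.


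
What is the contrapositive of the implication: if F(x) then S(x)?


The contrapositive of (P → Q) is (¬Q → ¬P); it is logically equivalent to the original.
Here P = 'F(x)' and Q = 'S(x)'.

If not (S(x)), then not (F(x)).


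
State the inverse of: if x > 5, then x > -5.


The inverse of (P → Q) is (¬P → ¬Q). It is equivalent to the converse, not to the original.
Here P = 'x > 5' and Q = 'x > -5'.

If not (x > 5), then not (x > -5).


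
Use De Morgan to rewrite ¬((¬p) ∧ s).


De Morgan: the negation of a conjunction is the disjunction of the negations.
Distribute ¬ across ∧, flipping it to ∨, and negate each literal.

p ∨ (¬s)


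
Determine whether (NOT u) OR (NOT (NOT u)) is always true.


Build the truth table over {u}:
u | φ
-----
F | T
T | T
Every row evaluates to true.

Yes, it is a tautology.


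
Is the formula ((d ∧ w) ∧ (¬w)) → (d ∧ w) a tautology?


Build the truth table over {d, w}:
d | w | φ
---------
F | F | T
T | F | T
F | T | T
T | T | T
Every row evaluates to true.

Yes, it is a tautology.


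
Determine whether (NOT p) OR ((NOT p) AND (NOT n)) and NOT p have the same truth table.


Compare truth tables:
n | p | φ | ψ
-------------
F | F | T | T
T | F | T | T
F | T | F | F
T | T | F | F
The columns φ and ψ agree on every row.

Yes, they are logically equivalent.


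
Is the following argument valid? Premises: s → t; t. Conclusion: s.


This is affirming the consequent (fallacy). There exist truth assignments where the premises are all true but the conclusion is false.

Invalid.


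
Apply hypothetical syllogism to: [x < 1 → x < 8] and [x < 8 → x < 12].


Hypothetical syllogism: from (P → Q) and (Q → R), infer (P → R).
Chain the two implications through the shared middle term 'x < 8'.

x < 1 → x < 12


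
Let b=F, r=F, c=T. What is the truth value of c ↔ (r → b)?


Substitute b=F, r=F, c=T:
r → b = F → F = T
c ↔ (r → b) = T ↔ T = T

T


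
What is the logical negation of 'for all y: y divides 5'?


¬(for all x: φ) = there exists x: ¬φ, and ¬(there exists x: φ) = for all x: ¬φ.
Apply to the universal statement.

there exists y: NOT(y divides 5)


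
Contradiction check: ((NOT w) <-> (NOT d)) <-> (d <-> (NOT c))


Truth table over {c, d, w}:
c | d | w | φ
-------------
F | F | F | F
T | F | F | T
F | T | F | F
T | T | F | T
F | F | T | T
T | F | T | F
F | T | T | T
T | T | T | F
Satisfying assignment at row 2: c=T, d=F, w=F gives T.

No, it is not a contradiction.


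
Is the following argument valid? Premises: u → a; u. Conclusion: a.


This matches the form of modus ponens: the conclusion follows in every model of the premises.

Valid.


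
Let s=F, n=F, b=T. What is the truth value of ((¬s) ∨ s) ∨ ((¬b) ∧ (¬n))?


Substitute s=F, n=F, b=T:
¬s = T
(¬s) ∨ s = T ∨ F = T
¬b = F
¬n = T
(¬b) ∧ (¬n) = F ∧ T = F
((¬s) ∨ s) ∨ ((¬b) ∧ (¬n)) = T ∨ F = T

T


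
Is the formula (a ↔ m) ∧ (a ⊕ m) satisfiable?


Check all 4 assignments over {a, m}:
a | m | φ
---------
F | F | F
T | F | F
F | T | F
T | T | F
No assignment makes the formula true.

Unsatisfiable.


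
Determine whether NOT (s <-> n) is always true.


Build the truth table over {n, s}:
n | s | φ
---------
F | F | F
T | F | T
F | T | T
T | T | F
Counterexample at row 1: with n=F, s=F, the formula is F.

No, it is not a tautology.


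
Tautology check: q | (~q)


Build the truth table over {q}:
q | φ
-----
False | True
True | True
Every row evaluates to true.

Yes, it is a tautology.


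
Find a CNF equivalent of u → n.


Step 1: Rewrite u → n as ¬u ∨ n.

(¬u) ∨ n


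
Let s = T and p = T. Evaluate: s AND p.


Conjunction is true only when both operands are true.
Substitute: s=T, p=T.
T AND T evaluates to T.

T


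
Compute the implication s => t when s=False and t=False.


Implication is false only when antecedent is true and consequent is false.
Substitute: s=False, t=False.
False => False evaluates to True.

True


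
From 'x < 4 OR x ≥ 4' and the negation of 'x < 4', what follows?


Disjunctive syllogism: from (P ∨ Q) and ¬P, infer Q.
One disjunct, 'x < 4', is ruled out; the other must hold.

x ≥ 4


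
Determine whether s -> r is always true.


Build the truth table over {r, s}:
r | s | φ
---------
F | F | T
T | F | T
F | T | F
T | T | T
Counterexample at row 3: with r=F, s=T, the formula is F.

No, it is not a tautology.


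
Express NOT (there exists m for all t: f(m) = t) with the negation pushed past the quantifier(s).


Negation flips each quantifier (∀↔∃) and negates the inner predicate.
¬(there exists m for all t: φ) = for all m there exists t: ¬φ.

for all m there exists t: NOT(f(m) = t)


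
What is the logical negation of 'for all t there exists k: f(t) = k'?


Negation flips each quantifier (∀↔∃) and negates the inner predicate.
¬(for all t there exists k: φ) = there exists t for all k: ¬φ.

there exists t for all k: NOT(f(t) = k)


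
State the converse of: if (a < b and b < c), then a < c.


The converse of (P → Q) is (Q → P). It is not in general equivalent to the original.
Here P = '(a < b and b < c)' and Q = 'a < c'.

If a < c, then (a < b and b < c).


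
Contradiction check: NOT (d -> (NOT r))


Truth table over {d, r}:
d | r | φ
---------
F | F | F
T | F | F
F | T | F
T | T | T
Satisfying assignment at row 4: d=T, r=T gives T.

No, it is not a contradiction.


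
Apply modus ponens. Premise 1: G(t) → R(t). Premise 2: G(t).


Modus ponens: from (P → Q) and P, infer Q.
P = 'G(t)' is asserted, and P → Q holds, so Q follows.

R(t).


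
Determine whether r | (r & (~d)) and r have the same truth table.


Compare truth tables:
d | r | φ | ψ
-------------
False | False | False | False
True | False | False | False
False | True | True | True
True | True | True | True
The columns φ and ψ agree on every row.

Yes, they are logically equivalent.


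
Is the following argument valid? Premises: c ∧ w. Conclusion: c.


This matches the form of conjunction elimination: the conclusion follows in every model of the premises.

Valid.


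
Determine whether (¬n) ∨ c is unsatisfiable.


Truth table over {c, n}:
c | n | φ
---------
F | F | T
T | F | T
F | T | F
T | T | T
Satisfying assignment at row 1: c=F, n=F gives T.

No, it is not a contradiction.


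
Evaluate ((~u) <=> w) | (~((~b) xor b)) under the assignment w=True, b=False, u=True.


Substitute w=True, b=False, u=True:
~u = False
(~u) <=> w = False <=> True = False
~b = True
(~b) xor b = True xor False = True
~((~b) xor b) = False
((~u) <=> w) | (~((~b) xor b)) = False | False = False

False


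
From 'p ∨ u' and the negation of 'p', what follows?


Disjunctive syllogism: from (P ∨ Q) and ¬P, infer Q.
One disjunct, 'p', is ruled out; the other must hold.

u


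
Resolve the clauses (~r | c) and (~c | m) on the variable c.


The clauses contain complementary literals c and ~c.
Resolution eliminates this pair and disjoins the remaining literals (merging duplicates).

(~r | m)


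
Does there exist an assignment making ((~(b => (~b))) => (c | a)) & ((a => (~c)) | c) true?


Search for a satisfying assignment over {a, b, c}.
Try a=False, b=False, c=False: the formula evaluates to True.
A satisfying assignment exists.

Satisfiable.


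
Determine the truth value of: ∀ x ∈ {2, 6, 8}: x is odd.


Evaluate the predicate on each element: 2:F, 6:F, 8:F.
Counterexample x = 2 fails the predicate.

F


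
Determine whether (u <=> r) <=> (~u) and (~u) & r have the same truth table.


Compare truth tables:
r | u | φ | ψ
-------------
False | False | True | False
True | False | False | True
False | True | True | False
True | True | False | False
They differ at row 1 (r=False, u=False): φ=True but ψ=False.

No, they are not logically equivalent.


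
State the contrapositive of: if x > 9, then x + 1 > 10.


The contrapositive of (P → Q) is (¬Q → ¬P); it is logically equivalent to the original.
Here P = 'x > 9' and Q = 'x + 1 > 10'.

If not (x + 1 > 10), then not (x > 9).


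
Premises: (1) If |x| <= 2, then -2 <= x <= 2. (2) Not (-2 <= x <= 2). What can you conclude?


Modus tollens: from (P → Q) and ¬Q, infer ¬P.
Q = '-2 <= x <= 2' is denied; since P → Q, P must also fail.

Not (|x| <= 2).


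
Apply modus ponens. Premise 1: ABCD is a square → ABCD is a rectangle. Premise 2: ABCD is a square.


Modus ponens: from (P → Q) and P, infer Q.
P = 'ABCD is a square' is asserted, and P → Q holds, so Q follows.

ABCD is a rectangle.


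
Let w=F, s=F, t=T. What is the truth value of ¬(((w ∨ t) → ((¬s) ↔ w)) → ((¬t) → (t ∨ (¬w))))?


Substitute w=F, s=F, t=T:
w ∨ t = F ∨ T = T
¬s = T
(¬s) ↔ w = T ↔ F = F
(w ∨ t) → ((¬s) ↔ w) = T → F = F
¬t = F
¬w = T
t ∨ (¬w) = T ∨ T = T
(¬t) → (t ∨ (¬w)) = F → T = T
((w ∨ t) → ((¬s) ↔ w)) → ((¬t) → (t ∨ (¬w))) = F → T = T
¬(((w ∨ t) → ((¬s) ↔ w)) → ((¬t) → (t ∨ (¬w)))) = F

F


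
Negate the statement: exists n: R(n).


¬(forall x: φ) = exists x: ¬φ, and ¬(exists x: φ) = forall x: ¬φ.
Apply to the existential statement.

forall n: ~(R(n))


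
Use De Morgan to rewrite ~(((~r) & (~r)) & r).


De Morgan: the negation of a conjunction is the disjunction of the negations.
Distribute ~ across &, flipping it to |, and negate each literal.

(r | r) | (~r)


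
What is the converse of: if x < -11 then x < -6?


The converse of (P → Q) is (Q → P). It is not in general equivalent to the original.
Here P = 'x < -11' and Q = 'x < -6'.

If x < -6, then x < -11.


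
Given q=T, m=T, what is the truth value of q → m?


Implication is false only when antecedent is true and consequent is false.
Substitute: q=T, m=T.
T → T evaluates to T.

T


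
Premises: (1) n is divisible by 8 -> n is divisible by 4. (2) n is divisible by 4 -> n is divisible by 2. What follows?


Hypothetical syllogism: from (P → Q) and (Q → R), infer (P → R).
Chain the two implications through the shared middle term 'n is divisible by 4'.

n is divisible by 8 -> n is divisible by 2


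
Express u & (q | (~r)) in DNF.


Step 1: Distribute ∧ over ∨: u ∧ (q ∨ (¬r)) = (u ∧ q) ∨ (u ∧ (¬r)).

(u & q) | (u & (~r))


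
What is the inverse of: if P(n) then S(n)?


The inverse of (P → Q) is (¬P → ¬Q). It is equivalent to the converse, not to the original.
Here P = 'P(n)' and Q = 'S(n)'.

If not (P(n)), then not (S(n)).


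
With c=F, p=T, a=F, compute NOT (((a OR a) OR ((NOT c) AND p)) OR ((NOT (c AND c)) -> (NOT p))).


Substitute c=F, p=T, a=F:
a OR a = F OR F = F
NOT c = T
(NOT c) AND p = T AND T = T
(a OR a) OR ((NOT c) AND p) = F OR T = T
c AND c = F AND F = F
NOT (c AND c) = T
NOT p = F
(NOT (c AND c)) -> (NOT p) = T -> F = F
((a OR a) OR ((NOT c) AND p)) OR ((NOT (c AND c)) -> (NOT p)) = T OR F = T
NOT (((a OR a) OR ((NOT c) AND p)) OR ((NOT (c AND c)) -> (NOT p))) = F

F


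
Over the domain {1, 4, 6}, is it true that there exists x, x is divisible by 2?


Evaluate the predicate on each element: 1:F, 4:T, 6:T.
Witness x = 4 satisfies the predicate.

T


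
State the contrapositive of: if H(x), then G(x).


The contrapositive of (P → Q) is (¬Q → ¬P); it is logically equivalent to the original.
Here P = 'H(x)' and Q = 'G(x)'.

If not (G(x)), then not (H(x)).


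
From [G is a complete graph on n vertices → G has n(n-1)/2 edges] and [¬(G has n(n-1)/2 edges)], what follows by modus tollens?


Modus tollens: from (P → Q) and ¬Q, infer ¬P.
Q = 'G has n(n-1)/2 edges' is denied; since P → Q, P must also fail.

Not (G is a complete graph on n vertices).


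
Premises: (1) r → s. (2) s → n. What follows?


Hypothetical syllogism: from (P → Q) and (Q → R), infer (P → R).
Chain the two implications through the shared middle term 's'.

r → n


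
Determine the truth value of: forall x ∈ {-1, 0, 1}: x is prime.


Evaluate the predicate on each element: -1:False, 0:False, 1:False.
Counterexample x = -1 fails the predicate.

False


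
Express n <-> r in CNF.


Step 1: Rewrite n ↔ r as (n → r) ∧ (r → n).
Step 2: Rewrite each implication as a disjunction.

((NOT n) OR r) AND ((NOT r) OR n)


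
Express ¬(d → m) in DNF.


Step 1: Rewrite implication then negate: ¬(¬d ∨ m) = d ∧ ¬m.

d ∧ (¬m)


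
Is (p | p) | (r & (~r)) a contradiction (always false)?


Truth table over {p, r}:
p | r | φ
---------
False | False | False
True | False | True
False | True | False
True | True | True
Satisfying assignment at row 2: p=True, r=False gives True.

No, it is not a contradiction.


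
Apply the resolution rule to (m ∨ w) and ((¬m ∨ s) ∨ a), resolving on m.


The clauses contain complementary literals m and ¬m.
Resolution eliminates this pair and disjoins the remaining literals (merging duplicates).

((w ∨ s) ∨ a)


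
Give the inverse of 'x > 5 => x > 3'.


The inverse of (P → Q) is (¬P → ¬Q). It is equivalent to the converse, not to the original.
Here P = 'x > 5' and Q = 'x > 3'.

If not (x > 5), then not (x > 3).


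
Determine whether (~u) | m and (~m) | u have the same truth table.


Compare truth tables:
m | u | φ | ψ
-------------
False | False | True | True
True | False | True | False
False | True | False | True
True | True | True | True
They differ at row 2 (m=True, u=False): φ=True but ψ=False.

No, they are not logically equivalent.


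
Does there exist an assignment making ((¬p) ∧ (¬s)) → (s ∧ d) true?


Search for a satisfying assignment over {d, p, s}.
Try d=F, p=T, s=F: the formula evaluates to T.
A satisfying assignment exists.

Satisfiable.


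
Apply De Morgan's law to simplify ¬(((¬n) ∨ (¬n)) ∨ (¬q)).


De Morgan: the negation of a disjunction is the conjunction of the negations.
Distribute ¬ across ∨, flipping it to ∧, and negate each literal.

(n ∧ n) ∧ q


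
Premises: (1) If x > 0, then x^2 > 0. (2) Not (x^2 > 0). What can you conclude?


Modus tollens: from (P → Q) and ¬Q, infer ¬P.
Q = 'x^2 > 0' is denied; since P → Q, P must also fail.

Not (x > 0).


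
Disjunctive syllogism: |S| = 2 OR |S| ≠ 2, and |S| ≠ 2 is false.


Disjunctive syllogism: from (P ∨ Q) and ¬P, infer Q.
One disjunct, '|S| ≠ 2', is ruled out; the other must hold.

|S| = 2


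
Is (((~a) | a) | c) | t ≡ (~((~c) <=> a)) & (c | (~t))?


Compare truth tables:
a | c | t | φ | ψ
-----------------
False | False | False | True | True
True | False | False | True | False
False | True | False | True | False
True | True | False | True | True
False | False | True | True | False
True | False | True | True | False
False | True | True | True | False
True | True | True | True | True
They differ at row 2 (a=True, c=False, t=False): φ=True but ψ=False.

No, they are not logically equivalent.
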